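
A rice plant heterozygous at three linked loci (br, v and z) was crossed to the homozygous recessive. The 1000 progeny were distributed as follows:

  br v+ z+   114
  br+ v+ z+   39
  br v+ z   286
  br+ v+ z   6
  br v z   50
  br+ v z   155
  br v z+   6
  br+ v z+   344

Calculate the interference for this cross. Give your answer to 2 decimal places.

0.58

The two most frequent reciprocal classes, br v+ z and br+ v z+, are the parental types, so the F1 was br v+ z / br+ v z+.
The two rarest classes, br+ v+ z and br v z+, are the double crossovers. Comparing them with the parentals, only the br allele has switched, so br is the middle locus and the order is z – br – v.
z–br: (269 + 12)/1000 = 0.2810; br–v: (89 + 12)/1000 = 0.1010.
Expected DCO frequency = 0.2810 × 0.1010 ≈ 0.02838; observed = 12/1000 ≈ 0.01200.
Coefficient of coincidence = 0.01200/0.02838 ≈ 0.42; interference = 1 − 0.42 = 0.58.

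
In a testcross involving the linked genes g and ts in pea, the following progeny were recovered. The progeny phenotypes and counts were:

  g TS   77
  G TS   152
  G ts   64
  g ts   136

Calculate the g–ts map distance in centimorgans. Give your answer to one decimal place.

The two most frequent classes, G TS (152) and g ts (136), are the parental types, so the F1 was G TS / g ts.
The recombinant classes are G ts and g TS: 64 + 77 = 141.
Recombination frequency = 141/429 = 0.3287 ≈ 32.9%, i.e. 32.9 centimorgans.

32.9 centimorgans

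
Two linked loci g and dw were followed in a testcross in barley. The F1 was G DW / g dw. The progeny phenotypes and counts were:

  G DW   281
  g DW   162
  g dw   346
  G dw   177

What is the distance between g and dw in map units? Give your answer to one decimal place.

35.1 map units

The recombinant classes are G dw and g DW: 177 + 162 = 339.
Recombination frequency = 339/966 = 0.3509 ≈ 35.1%, i.e. 35.1 map units.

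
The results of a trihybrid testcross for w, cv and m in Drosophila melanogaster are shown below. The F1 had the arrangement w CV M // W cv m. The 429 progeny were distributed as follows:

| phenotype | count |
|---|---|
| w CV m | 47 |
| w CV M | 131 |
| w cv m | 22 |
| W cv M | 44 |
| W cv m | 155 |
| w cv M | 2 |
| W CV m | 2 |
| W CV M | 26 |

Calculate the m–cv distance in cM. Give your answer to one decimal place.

The two rarest classes, w cv M and W CV m, are the double crossovers. Comparing them with the parentals, only the cv allele has switched, so cv is the middle locus and the order is w – cv – m.
Crossovers in the cv–m interval produce the single-crossover classes w CV m and W cv M (47 + 44 = 91) plus the double crossovers (4).
RF(cv–m) = (91 + 4) / 429 = 95/429 = 0.2214 → 22.1 cM.

22.1 cM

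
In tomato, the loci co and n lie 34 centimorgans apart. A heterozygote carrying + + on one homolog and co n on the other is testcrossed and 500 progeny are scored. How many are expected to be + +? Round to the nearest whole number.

165

A map distance of 34 centimorgans corresponds to a recombination frequency of 0.340.
The F1 is + + / co n, so + + is a parental gamete class with expected frequency (1 − r)/2 = 0.660/2 = 0.3300.
Expected number = 0.3300 × 500 = 165.00 ≈ 165.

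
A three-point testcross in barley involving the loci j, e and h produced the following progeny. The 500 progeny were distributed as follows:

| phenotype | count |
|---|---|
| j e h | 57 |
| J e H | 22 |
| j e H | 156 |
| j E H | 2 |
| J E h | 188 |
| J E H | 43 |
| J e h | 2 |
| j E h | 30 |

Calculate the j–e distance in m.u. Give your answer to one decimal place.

The two most frequent reciprocal classes, j e H and J E h, are the parental types, so the F1 was j e H / J E h.
The two rarest classes, j E H and J e h, are the double crossovers. Comparing them with the parentals, only the e allele has switched, so e is the middle locus and the order is h – e – j.
Crossovers in the e–j interval produce the single-crossover classes J e H and j E h (22 + 30 = 52) plus the double crossovers (4).
RF(e–j) = (52 + 4) / 500 = 56/500 = 0.1120 → 11.2 m.u.

11.2 m.u.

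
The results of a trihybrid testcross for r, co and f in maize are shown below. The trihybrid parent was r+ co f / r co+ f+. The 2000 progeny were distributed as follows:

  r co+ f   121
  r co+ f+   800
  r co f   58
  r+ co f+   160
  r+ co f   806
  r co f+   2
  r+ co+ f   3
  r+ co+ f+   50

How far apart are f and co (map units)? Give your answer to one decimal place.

14.3 map units

The two rarest classes, r+ co+ f and r co f+, are the double crossovers. Comparing them with the parentals, only the co allele has switched, so co is the middle locus and the order is f – co – r.
Crossovers in the f–co interval produce the single-crossover classes r+ co f+ and r co+ f (160 + 121 = 281) plus the double crossovers (5).
RF(f–co) = (281 + 5) / 2000 = 286/2000 = 0.1430 → 14.3 map units.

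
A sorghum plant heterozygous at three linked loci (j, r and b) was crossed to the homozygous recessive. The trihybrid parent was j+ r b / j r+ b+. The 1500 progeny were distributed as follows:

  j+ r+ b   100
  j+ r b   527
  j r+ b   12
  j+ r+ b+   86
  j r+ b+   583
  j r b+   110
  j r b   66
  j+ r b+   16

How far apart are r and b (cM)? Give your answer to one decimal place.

The two rarest classes, j+ r b+ and j r+ b, are the double crossovers. Comparing them with the parentals, only the b allele has switched, so b is the middle locus and the order is j – b – r.
Crossovers in the b–r interval produce the single-crossover classes j+ r+ b and j r b+ (100 + 110 = 210) plus the double crossovers (28).
RF(b–r) = (210 + 28) / 1500 = 238/1500 = 0.1587 → 15.9 cM.

15.9 cM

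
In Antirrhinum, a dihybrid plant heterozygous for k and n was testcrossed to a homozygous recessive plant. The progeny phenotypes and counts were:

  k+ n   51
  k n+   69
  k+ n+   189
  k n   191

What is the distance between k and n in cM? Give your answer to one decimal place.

24.0 cM

The two most frequent classes, k+ n+ (189) and k n (191), are the parental types, so the F1 was k+ n+ / k n.
The recombinant classes are k+ n and k n+: 51 + 69 = 120.
Recombination frequency = 120/500 = 0.2400 ≈ 24.0%, i.e. 24.0 cM.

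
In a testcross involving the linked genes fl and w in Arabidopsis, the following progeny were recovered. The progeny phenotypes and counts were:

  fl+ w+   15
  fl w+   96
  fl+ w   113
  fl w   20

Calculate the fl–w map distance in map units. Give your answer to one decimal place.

The two most frequent classes, fl+ w (113) and fl w+ (96), are the parental types, so the F1 was fl+ w / fl w+.
The recombinant classes are fl+ w+ and fl w: 15 + 20 = 35.
Recombination frequency = 35/244 = 0.1434 ≈ 14.3%, i.e. 14.3 map units.

14.3 map units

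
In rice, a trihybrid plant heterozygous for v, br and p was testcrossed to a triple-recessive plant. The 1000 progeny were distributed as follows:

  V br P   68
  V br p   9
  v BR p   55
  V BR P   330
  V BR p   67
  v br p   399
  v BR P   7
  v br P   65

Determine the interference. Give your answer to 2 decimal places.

The two most frequent reciprocal classes, v br p and V BR P, are the parental types, so the F1 was v br p / V BR P.
The two rarest classes, V br p and v BR P, are the double crossovers. Comparing them with the parentals, only the v allele has switched, so v is the middle locus and the order is p – v – br.
p–v: (132 + 16)/1000 = 0.1480; v–br: (123 + 16)/1000 = 0.1390.
Expected DCO frequency = 0.1480 × 0.1390 ≈ 0.02057; observed = 16/1000 ≈ 0.01600.
Coefficient of coincidence = 0.01600/0.02057 ≈ 0.78; interference = 1 − 0.78 = 0.22.

0.22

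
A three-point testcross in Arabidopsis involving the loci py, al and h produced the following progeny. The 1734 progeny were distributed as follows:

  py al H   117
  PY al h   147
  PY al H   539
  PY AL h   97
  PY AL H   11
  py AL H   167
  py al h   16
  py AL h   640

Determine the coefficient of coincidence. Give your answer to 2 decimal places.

The two most frequent reciprocal classes, py AL h and PY al H, are the parental types, so the F1 was py AL h / PY al H.
The two rarest classes, py al h and PY AL H, are the double crossovers. Comparing them with the parentals, only the al allele has switched, so al is the middle locus and the order is py – al – h.
py–al: (214 + 27)/1734 = 0.1390; al–h: (314 + 27)/1734 = 0.1967.
Expected DCO frequency = 0.1390 × 0.1967 ≈ 0.02734; observed = 27/1734 ≈ 0.01557.
Coefficient of coincidence = 0.01557/0.02734 ≈ 0.57.

0.57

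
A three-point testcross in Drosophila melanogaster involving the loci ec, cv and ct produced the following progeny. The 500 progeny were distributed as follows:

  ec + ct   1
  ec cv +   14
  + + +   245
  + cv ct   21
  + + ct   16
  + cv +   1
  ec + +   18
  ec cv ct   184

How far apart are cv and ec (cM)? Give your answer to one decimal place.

8.2 cM

The two most frequent reciprocal classes, + + + and ec cv ct, are the parental types, so the F1 was + + + / ec cv ct.
The two rarest classes, + cv + and ec + ct, are the double crossovers. Comparing them with the parentals, only the cv allele has switched, so cv is the middle locus and the order is ct – cv – ec.
Crossovers in the cv–ec interval produce the single-crossover classes ec + + and + cv ct (18 + 21 = 39) plus the double crossovers (2).
RF(cv–ec) = (39 + 2) / 500 = 41/500 = 0.0820 → 8.2 cM.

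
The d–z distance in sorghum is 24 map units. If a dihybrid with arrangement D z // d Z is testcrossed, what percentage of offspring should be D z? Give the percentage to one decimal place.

A map distance of 24 map units corresponds to a recombination frequency of 0.240.
The F1 is D z / d Z, so D z is a parental gamete class with expected frequency (1 − r)/2 = 0.760/2 = 0.3800.
That is 0.3800 = 38.0% of the progeny.

38.0%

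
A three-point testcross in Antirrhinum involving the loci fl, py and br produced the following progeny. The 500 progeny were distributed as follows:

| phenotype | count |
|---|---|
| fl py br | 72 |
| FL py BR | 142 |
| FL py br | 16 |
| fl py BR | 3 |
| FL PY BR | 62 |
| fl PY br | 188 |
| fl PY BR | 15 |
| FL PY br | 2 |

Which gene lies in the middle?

The two most frequent reciprocal classes, fl PY br and FL py BR, are the parental types, so the F1 was fl PY br / FL py BR.
The two rarest classes, FL PY br and fl py BR, are the double crossovers. Comparing them with the parentals, only the fl allele has switched, so fl is the middle locus and the order is py – fl – br.

fl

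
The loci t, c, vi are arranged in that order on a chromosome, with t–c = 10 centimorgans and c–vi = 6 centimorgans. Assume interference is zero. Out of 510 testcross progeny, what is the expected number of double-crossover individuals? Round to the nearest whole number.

3

Map distances give recombination frequencies of 0.100 and 0.060 for the two intervals.
With no interference, expected double-crossover frequency = 0.100 × 0.060 = 0.00600.
Expected number = 0.00600 × 510 = 3.06 ≈ 3.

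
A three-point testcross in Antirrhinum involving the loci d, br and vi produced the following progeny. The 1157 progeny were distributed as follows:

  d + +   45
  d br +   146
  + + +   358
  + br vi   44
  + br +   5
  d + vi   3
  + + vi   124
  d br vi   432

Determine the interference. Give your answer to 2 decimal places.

The two most frequent reciprocal classes, + + + and d br vi, are the parental types, so the F1 was + + + / d br vi.
The two rarest classes, + br + and d + vi, are the double crossovers. Comparing them with the parentals, only the br allele has switched, so br is the middle locus and the order is d – br – vi.
d–br: (89 + 8)/1157 = 0.0838; br–vi: (270 + 8)/1157 = 0.2403.
Expected DCO frequency = 0.0838 × 0.2403 ≈ 0.02014; observed = 8/1157 ≈ 0.00691.
Coefficient of coincidence = 0.00691/0.02014 ≈ 0.34; interference = 1 − 0.34 = 0.66.

0.66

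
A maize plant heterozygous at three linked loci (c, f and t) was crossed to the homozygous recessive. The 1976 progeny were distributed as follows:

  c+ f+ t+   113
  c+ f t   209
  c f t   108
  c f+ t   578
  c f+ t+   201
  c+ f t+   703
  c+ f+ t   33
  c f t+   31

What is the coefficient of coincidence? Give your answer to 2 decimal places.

0.94

The two most frequent reciprocal classes, c f+ t and c+ f t+, are the parental types, so the F1 was c f+ t / c+ f t+.
The two rarest classes, c+ f+ t and c f t+, are the double crossovers. Comparing them with the parentals, only the c allele has switched, so c is the middle locus and the order is f – c – t.
f–c: (221 + 64)/1976 = 0.1442; c–t: (410 + 64)/1976 = 0.2399.
Expected DCO frequency = 0.1442 × 0.2399 ≈ 0.03459; observed = 64/1976 ≈ 0.03239.
Coefficient of coincidence = 0.03239/0.03459 ≈ 0.94.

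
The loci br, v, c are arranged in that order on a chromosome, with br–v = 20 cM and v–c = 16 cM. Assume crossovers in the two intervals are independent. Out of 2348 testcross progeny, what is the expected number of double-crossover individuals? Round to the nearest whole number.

75

Map distances give recombination frequencies of 0.200 and 0.160 for the two intervals.
With no interference, expected double-crossover frequency = 0.200 × 0.160 = 0.03200.
Expected number = 0.03200 × 2348 = 75.14 ≈ 75.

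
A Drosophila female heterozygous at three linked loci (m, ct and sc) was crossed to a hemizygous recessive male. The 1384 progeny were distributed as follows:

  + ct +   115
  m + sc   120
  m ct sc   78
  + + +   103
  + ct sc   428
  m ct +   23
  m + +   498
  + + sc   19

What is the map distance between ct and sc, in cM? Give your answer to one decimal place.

20.0 cM

The two most frequent reciprocal classes, m + + and + ct sc, are the parental types, so the F1 was m + + / + ct sc.
The two rarest classes, m ct + and + + sc, are the double crossovers. Comparing them with the parentals, only the ct allele has switched, so ct is the middle locus and the order is m – ct – sc.
Crossovers in the ct–sc interval produce the single-crossover classes m + sc and + ct + (120 + 115 = 235) plus the double crossovers (42).
RF(ct–sc) = (235 + 42) / 1384 = 277/1384 = 0.2001 → 20.0 cM.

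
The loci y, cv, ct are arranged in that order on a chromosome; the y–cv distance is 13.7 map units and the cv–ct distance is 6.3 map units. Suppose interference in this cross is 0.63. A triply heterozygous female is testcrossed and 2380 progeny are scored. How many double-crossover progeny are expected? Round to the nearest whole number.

8

Map distances give recombination frequencies of 0.137 and 0.063 for the two intervals.
With interference 0.63 (so coincidence = 0.37), expected double-crossover frequency = 0.137 × 0.063 × 0.37 = 0.00319.
Expected number = 0.00319 × 2380 = 7.60 ≈ 8.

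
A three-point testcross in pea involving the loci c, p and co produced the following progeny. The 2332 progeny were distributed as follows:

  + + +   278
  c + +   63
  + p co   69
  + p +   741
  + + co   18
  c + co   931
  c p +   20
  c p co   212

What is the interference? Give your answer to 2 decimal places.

The two most frequent reciprocal classes, c + co and + p +, are the parental types, so the F1 was c + co / + p +.
The two rarest classes, + + co and c p +, are the double crossovers. Comparing them with the parentals, only the c allele has switched, so c is the middle locus and the order is p – c – co.
p–c: (490 + 38)/2332 = 0.2264; c–co: (132 + 38)/2332 = 0.0729.
Expected DCO frequency = 0.2264 × 0.0729 ≈ 0.01650; observed = 38/2332 ≈ 0.01630.
Coefficient of coincidence = 0.01630/0.01650 ≈ 0.99; interference = 1 − 0.99 = 0.01.

0.01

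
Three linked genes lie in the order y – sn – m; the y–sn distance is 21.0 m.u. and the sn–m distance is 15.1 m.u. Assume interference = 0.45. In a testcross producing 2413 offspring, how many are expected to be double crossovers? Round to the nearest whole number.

Map distances give recombination frequencies of 0.210 and 0.151 for the two intervals.
With interference 0.45 (so coincidence = 0.55), expected double-crossover frequency = 0.210 × 0.151 × 0.55 = 0.01744.
Expected number = 0.01744 × 2413 = 42.08 ≈ 42.

42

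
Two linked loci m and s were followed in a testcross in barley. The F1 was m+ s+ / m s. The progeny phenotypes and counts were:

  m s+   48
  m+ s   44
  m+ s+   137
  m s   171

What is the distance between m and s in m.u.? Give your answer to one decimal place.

The recombinant classes are m+ s and m s+: 44 + 48 = 92.
Recombination frequency = 92/400 = 0.2300 ≈ 23.0%, i.e. 23.0 m.u.

23.0 m.u.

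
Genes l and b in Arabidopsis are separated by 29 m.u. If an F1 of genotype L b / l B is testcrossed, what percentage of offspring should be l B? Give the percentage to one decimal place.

A map distance of 29 m.u. corresponds to a recombination frequency of 0.290.
The F1 is L b / l B, so l B is a parental gamete class with expected frequency (1 − r)/2 = 0.710/2 = 0.3550.
That is 0.3550 = 35.5% of the progeny.

35.5%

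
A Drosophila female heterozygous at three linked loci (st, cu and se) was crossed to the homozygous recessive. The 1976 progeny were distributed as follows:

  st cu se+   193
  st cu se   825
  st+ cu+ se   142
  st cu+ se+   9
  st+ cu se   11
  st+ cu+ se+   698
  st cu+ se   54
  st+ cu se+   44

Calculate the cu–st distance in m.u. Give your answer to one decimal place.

6.0 m.u.

The two most frequent reciprocal classes, st cu se and st+ cu+ se+, are the parental types, so the F1 was st cu se / st+ cu+ se+.
The two rarest classes, st+ cu se and st cu+ se+, are the double crossovers. Comparing them with the parentals, only the st allele has switched, so st is the middle locus and the order is cu – st – se.
Crossovers in the cu–st interval produce the single-crossover classes st cu+ se and st+ cu se+ (54 + 44 = 98) plus the double crossovers (20).
RF(cu–st) = (98 + 20) / 1976 = 118/1976 = 0.0597 → 6.0 m.u.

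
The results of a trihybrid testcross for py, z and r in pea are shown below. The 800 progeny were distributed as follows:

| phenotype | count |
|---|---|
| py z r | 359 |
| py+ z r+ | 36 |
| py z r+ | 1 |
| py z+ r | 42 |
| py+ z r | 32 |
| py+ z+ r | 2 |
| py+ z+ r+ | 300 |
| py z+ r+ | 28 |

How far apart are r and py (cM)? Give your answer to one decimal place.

The two most frequent reciprocal classes, py+ z+ r+ and py z r, are the parental types, so the F1 was py+ z+ r+ / py z r.
The two rarest classes, py+ z+ r and py z r+, are the double crossovers. Comparing them with the parentals, only the r allele has switched, so r is the middle locus and the order is z – r – py.
Crossovers in the r–py interval produce the single-crossover classes py z+ r+ and py+ z r (28 + 32 = 60) plus the double crossovers (3).
RF(r–py) = (60 + 3) / 800 = 63/800 = 0.0788 → 7.9 cM.

7.9 cM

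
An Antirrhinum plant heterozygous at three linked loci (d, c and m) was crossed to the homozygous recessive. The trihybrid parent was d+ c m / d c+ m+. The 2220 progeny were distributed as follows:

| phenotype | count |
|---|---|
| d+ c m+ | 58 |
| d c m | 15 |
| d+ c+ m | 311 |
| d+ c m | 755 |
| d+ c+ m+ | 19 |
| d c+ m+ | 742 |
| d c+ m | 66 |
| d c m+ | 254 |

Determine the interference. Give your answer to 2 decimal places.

The two rarest classes, d c m and d+ c+ m+, are the double crossovers. Comparing them with the parentals, only the d allele has switched, so d is the middle locus and the order is m – d – c.
m–d: (124 + 34)/2220 = 0.0712; d–c: (565 + 34)/2220 = 0.2698.
Expected DCO frequency = 0.0712 × 0.2698 ≈ 0.01921; observed = 34/2220 ≈ 0.01532.
Coefficient of coincidence = 0.01532/0.01921 ≈ 0.80; interference = 1 − 0.80 = 0.20.

0.20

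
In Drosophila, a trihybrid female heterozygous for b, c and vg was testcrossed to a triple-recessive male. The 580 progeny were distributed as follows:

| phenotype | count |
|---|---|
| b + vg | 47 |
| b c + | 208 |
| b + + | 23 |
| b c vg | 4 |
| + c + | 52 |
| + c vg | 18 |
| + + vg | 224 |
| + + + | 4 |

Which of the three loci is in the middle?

vg

The two most frequent reciprocal classes, + + vg and b c +, are the parental types, so the F1 was + + vg / b c +.
The two rarest classes, + + + and b c vg, are the double crossovers. Comparing them with the parentals, only the vg allele has switched, so vg is the middle locus and the order is b – vg – c.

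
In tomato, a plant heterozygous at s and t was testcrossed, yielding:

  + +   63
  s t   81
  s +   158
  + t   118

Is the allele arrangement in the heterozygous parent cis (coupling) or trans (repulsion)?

The two most frequent classes are + t (118) and s + (158); these are the parental (non-recombinant) types.
So the F1 carried + t on one chromosome and s + on the other — the recessive alleles are on opposite chromosomes (trans / repulsion).

trans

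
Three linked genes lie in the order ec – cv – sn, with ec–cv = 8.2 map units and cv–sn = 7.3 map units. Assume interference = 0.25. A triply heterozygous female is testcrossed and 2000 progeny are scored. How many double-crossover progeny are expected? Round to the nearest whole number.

9

Map distances give recombination frequencies of 0.082 and 0.073 for the two intervals.
With interference 0.25 (so coincidence = 0.75), expected double-crossover frequency = 0.082 × 0.073 × 0.75 = 0.00449.
Expected number = 0.00449 × 2000 = 8.98 ≈ 9.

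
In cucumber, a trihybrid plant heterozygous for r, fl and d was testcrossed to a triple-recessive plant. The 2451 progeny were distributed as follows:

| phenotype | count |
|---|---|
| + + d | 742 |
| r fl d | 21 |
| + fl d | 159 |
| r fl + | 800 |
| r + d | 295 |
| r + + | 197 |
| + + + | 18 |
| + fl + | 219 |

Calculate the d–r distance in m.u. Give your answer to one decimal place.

22.6 m.u.

The two most frequent reciprocal classes, r fl + and + + d, are the parental types, so the F1 was r fl + / + + d.
The two rarest classes, r fl d and + + +, are the double crossovers. Comparing them with the parentals, only the d allele has switched, so d is the middle locus and the order is fl – d – r.
Crossovers in the d–r interval produce the single-crossover classes + fl + and r + d (219 + 295 = 514) plus the double crossovers (39).
RF(d–r) = (514 + 39) / 2451 = 553/2451 = 0.2256 → 22.6 m.u.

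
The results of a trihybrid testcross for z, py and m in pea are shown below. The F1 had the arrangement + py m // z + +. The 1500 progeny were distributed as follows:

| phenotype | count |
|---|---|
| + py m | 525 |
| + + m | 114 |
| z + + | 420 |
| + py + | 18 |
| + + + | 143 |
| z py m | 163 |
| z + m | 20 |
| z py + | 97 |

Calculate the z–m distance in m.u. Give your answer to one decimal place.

22.9 m.u.

The two rarest classes, + py + and z + m, are the double crossovers. Comparing them with the parentals, only the m allele has switched, so m is the middle locus and the order is z – m – py.
Crossovers in the z–m interval produce the single-crossover classes z py m and + + + (163 + 143 = 306) plus the double crossovers (38).
RF(z–m) = (306 + 38) / 1500 = 344/1500 = 0.2293 → 22.9 m.u.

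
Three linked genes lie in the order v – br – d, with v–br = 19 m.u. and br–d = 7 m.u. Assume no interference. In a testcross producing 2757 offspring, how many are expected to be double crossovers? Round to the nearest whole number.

Map distances give recombination frequencies of 0.190 and 0.070 for the two intervals.
With no interference, expected double-crossover frequency = 0.190 × 0.070 = 0.01330.
Expected number = 0.01330 × 2757 = 36.67 ≈ 37.

37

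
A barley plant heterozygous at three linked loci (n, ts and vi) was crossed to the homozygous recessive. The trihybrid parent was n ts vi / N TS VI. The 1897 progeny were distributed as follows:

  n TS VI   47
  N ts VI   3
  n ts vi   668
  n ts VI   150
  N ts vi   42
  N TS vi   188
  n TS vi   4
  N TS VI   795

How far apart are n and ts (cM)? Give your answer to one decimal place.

5.1 cM

The two rarest classes, n TS vi and N ts VI, are the double crossovers. Comparing them with the parentals, only the ts allele has switched, so ts is the middle locus and the order is n – ts – vi.
Crossovers in the n–ts interval produce the single-crossover classes N ts vi and n TS VI (42 + 47 = 89) plus the double crossovers (7).
RF(n–ts) = (89 + 7) / 1897 = 96/1897 = 0.0506 → 5.1 cM.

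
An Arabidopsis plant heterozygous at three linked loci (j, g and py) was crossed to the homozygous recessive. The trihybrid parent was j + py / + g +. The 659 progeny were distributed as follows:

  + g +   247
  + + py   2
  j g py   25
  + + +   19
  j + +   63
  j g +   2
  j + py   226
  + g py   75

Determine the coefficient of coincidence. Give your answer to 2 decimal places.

The two rarest classes, + + py and j g +, are the double crossovers. Comparing them with the parentals, only the j allele has switched, so j is the middle locus and the order is g – j – py.
g–j: (44 + 4)/659 = 0.0728; j–py: (138 + 4)/659 = 0.2155.
Expected DCO frequency = 0.0728 × 0.2155 ≈ 0.01569; observed = 4/659 ≈ 0.00607.
Coefficient of coincidence = 0.00607/0.01569 ≈ 0.39.

0.39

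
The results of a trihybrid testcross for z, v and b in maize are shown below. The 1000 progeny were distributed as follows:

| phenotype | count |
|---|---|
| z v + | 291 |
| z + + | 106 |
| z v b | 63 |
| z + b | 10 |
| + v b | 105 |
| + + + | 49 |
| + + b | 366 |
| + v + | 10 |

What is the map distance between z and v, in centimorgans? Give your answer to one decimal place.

23.1 centimorgans

The two most frequent reciprocal classes, z v + and + + b, are the parental types, so the F1 was z v + / + + b.
The two rarest classes, + v + and z + b, are the double crossovers. Comparing them with the parentals, only the z allele has switched, so z is the middle locus and the order is b – z – v.
Crossovers in the z–v interval produce the single-crossover classes z + + and + v b (106 + 105 = 211) plus the double crossovers (20).
RF(z–v) = (211 + 20) / 1000 = 231/1000 = 0.2310 → 23.1 centimorgans.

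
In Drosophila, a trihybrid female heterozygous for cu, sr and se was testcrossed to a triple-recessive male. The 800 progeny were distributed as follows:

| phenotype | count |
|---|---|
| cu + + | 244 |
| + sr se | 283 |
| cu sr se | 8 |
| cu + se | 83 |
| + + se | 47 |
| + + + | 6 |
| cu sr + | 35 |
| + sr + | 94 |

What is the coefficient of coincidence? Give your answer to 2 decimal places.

The two most frequent reciprocal classes, cu + + and + sr se, are the parental types, so the F1 was cu + + / + sr se.
The two rarest classes, + + + and cu sr se, are the double crossovers. Comparing them with the parentals, only the cu allele has switched, so cu is the middle locus and the order is sr – cu – se.
sr–cu: (82 + 14)/800 = 0.1200; cu–se: (177 + 14)/800 = 0.2387.
Expected DCO frequency = 0.1200 × 0.2387 ≈ 0.02864; observed = 14/800 ≈ 0.01750.
Coefficient of coincidence = 0.01750/0.02864 ≈ 0.61.

0.61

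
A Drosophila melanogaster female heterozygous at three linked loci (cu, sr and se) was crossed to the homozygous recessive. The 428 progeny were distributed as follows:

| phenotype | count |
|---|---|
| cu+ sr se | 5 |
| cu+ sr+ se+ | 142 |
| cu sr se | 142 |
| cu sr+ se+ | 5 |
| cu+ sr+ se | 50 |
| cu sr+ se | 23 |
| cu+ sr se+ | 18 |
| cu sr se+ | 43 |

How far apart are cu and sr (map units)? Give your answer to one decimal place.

The two most frequent reciprocal classes, cu sr se and cu+ sr+ se+, are the parental types, so the F1 was cu sr se / cu+ sr+ se+.
The two rarest classes, cu+ sr se and cu sr+ se+, are the double crossovers. Comparing them with the parentals, only the cu allele has switched, so cu is the middle locus and the order is sr – cu – se.
Crossovers in the sr–cu interval produce the single-crossover classes cu sr+ se and cu+ sr se+ (23 + 18 = 41) plus the double crossovers (10).
RF(sr–cu) = (41 + 10) / 428 = 51/428 = 0.1192 → 11.9 map units.

11.9 map units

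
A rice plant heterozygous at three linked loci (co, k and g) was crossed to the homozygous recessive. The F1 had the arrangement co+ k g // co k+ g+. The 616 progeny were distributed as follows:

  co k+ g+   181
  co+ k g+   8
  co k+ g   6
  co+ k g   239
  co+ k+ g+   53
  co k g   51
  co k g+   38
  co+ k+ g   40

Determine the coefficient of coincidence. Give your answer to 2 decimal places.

0.79

The two rarest classes, co+ k g+ and co k+ g, are the double crossovers. Comparing them with the parentals, only the g allele has switched, so g is the middle locus and the order is co – g – k.
co–g: (104 + 14)/616 = 0.1916; g–k: (78 + 14)/616 = 0.1494.
Expected DCO frequency = 0.1916 × 0.1494 ≈ 0.02863; observed = 14/616 ≈ 0.02273.
Coefficient of coincidence = 0.02273/0.02863 ≈ 0.79.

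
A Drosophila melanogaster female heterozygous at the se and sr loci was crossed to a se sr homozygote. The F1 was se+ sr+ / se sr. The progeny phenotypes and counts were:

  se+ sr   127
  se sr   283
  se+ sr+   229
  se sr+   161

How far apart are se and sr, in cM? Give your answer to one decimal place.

The recombinant classes are se+ sr and se sr+: 127 + 161 = 288.
Recombination frequency = 288/800 = 0.3600 ≈ 36.0%, i.e. 36.0 cM.

36.0 cM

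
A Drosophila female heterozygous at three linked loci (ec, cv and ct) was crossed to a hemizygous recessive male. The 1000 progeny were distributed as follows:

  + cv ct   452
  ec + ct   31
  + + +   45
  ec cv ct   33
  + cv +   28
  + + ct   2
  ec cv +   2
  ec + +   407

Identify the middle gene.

cv

The two most frequent reciprocal classes, ec + + and + cv ct, are the parental types, so the F1 was ec + + / + cv ct.
The two rarest classes, ec cv + and + + ct, are the double crossovers. Comparing them with the parentals, only the cv allele has switched, so cv is the middle locus and the order is ct – cv – ec.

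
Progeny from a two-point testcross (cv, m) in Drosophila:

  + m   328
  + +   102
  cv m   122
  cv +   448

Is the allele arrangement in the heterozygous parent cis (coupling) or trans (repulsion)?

The two most frequent classes are + m (328) and cv + (448); these are the parental (non-recombinant) types.
So the F1 carried + m on one chromosome and cv + on the other — the recessive alleles are on opposite chromosomes (trans / repulsion).

trans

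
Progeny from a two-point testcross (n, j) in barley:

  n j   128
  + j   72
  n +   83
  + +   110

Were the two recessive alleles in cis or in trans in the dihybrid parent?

The two most frequent classes are + + (110) and n j (128); these are the parental (non-recombinant) types.
So the F1 carried + + on one chromosome and n j on the other — the recessive alleles are on the same chromosome (cis / coupling).

cis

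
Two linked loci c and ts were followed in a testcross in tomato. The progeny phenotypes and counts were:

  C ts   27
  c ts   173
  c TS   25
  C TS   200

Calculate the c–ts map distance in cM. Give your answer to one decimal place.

12.2 cM

The two most frequent classes, C TS (200) and c ts (173), are the parental types, so the F1 was C TS / c ts.
The recombinant classes are C ts and c TS: 27 + 25 = 52.
Recombination frequency = 52/425 = 0.1224 ≈ 12.2%, i.e. 12.2 cM.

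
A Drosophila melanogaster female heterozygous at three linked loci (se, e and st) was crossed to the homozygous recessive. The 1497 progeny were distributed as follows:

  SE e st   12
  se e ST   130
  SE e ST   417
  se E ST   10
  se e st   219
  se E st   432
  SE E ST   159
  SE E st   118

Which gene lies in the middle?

st

The two most frequent reciprocal classes, se E st and SE e ST, are the parental types, so the F1 was se E st / SE e ST.
The two rarest classes, se E ST and SE e st, are the double crossovers. Comparing them with the parentals, only the st allele has switched, so st is the middle locus and the order is se – st – e.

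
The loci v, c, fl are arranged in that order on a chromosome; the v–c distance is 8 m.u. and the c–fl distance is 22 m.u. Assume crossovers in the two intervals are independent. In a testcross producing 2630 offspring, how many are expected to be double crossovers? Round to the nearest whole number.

Map distances give recombination frequencies of 0.080 and 0.220 for the two intervals.
With no interference, expected double-crossover frequency = 0.080 × 0.220 = 0.01760.
Expected number = 0.01760 × 2630 = 46.29 ≈ 46.

46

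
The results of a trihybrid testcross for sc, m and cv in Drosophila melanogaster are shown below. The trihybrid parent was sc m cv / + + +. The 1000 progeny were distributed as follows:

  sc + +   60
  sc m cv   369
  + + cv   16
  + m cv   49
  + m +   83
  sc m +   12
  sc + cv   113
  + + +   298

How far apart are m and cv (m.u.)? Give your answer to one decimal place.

The two rarest classes, sc m + and + + cv, are the double crossovers. Comparing them with the parentals, only the cv allele has switched, so cv is the middle locus and the order is m – cv – sc.
Crossovers in the m–cv interval produce the single-crossover classes sc + cv and + m + (113 + 83 = 196) plus the double crossovers (28).
RF(m–cv) = (196 + 28) / 1000 = 224/1000 = 0.2240 → 22.4 m.u.

22.4 m.u.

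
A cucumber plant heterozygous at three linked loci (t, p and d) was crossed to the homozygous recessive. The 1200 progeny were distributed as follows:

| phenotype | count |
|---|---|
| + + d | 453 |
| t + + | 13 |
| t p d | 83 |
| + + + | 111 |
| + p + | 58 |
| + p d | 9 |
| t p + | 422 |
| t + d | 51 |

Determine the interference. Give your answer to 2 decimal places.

0.07

The two most frequent reciprocal classes, + + d and t p +, are the parental types, so the F1 was + + d / t p +.
The two rarest classes, + p d and t + +, are the double crossovers. Comparing them with the parentals, only the p allele has switched, so p is the middle locus and the order is d – p – t.
d–p: (194 + 22)/1200 = 0.1800; p–t: (109 + 22)/1200 = 0.1092.
Expected DCO frequency = 0.1800 × 0.1092 ≈ 0.01966; observed = 22/1200 ≈ 0.01833.
Coefficient of coincidence = 0.01833/0.01966 ≈ 0.93; interference = 1 − 0.93 = 0.07.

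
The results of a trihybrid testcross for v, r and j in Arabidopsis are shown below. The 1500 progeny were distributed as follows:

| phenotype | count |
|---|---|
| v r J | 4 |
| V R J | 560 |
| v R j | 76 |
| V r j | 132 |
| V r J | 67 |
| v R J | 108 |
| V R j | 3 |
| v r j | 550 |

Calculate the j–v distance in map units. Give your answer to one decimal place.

16.5 map units

The two most frequent reciprocal classes, v r j and V R J, are the parental types, so the F1 was v r j / V R J.
The two rarest classes, v r J and V R j, are the double crossovers. Comparing them with the parentals, only the j allele has switched, so j is the middle locus and the order is v – j – r.
Crossovers in the v–j interval produce the single-crossover classes V r j and v R J (132 + 108 = 240) plus the double crossovers (7).
RF(v–j) = (240 + 7) / 1500 = 247/1500 = 0.1647 → 16.5 map units.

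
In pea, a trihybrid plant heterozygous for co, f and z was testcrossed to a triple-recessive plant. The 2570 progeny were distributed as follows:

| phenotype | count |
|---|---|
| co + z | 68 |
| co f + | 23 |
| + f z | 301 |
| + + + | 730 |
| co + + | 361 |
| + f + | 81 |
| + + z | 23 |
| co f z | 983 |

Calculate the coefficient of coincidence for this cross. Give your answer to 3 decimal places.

The two most frequent reciprocal classes, + + + and co f z, are the parental types, so the F1 was + + + / co f z.
The two rarest classes, + + z and co f +, are the double crossovers. Comparing them with the parentals, only the z allele has switched, so z is the middle locus and the order is co – z – f.
co–z: (662 + 46)/2570 = 0.2755; z–f: (149 + 46)/2570 = 0.0759.
Expected DCO frequency = 0.2755 × 0.0759 ≈ 0.02091; observed = 46/2570 ≈ 0.01790.
Coefficient of coincidence = 0.01790/0.02091 ≈ 0.856.

0.856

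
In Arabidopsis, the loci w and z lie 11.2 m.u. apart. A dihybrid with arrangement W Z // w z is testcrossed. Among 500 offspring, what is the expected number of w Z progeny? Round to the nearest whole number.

28

A map distance of 11.2 m.u. corresponds to a recombination frequency of 0.112.
The F1 is W Z / w z, so w Z is a recombinant gamete class with expected frequency r/2 = 0.112/2 = 0.0560.
Expected number = 0.0560 × 500 = 28.00 ≈ 28.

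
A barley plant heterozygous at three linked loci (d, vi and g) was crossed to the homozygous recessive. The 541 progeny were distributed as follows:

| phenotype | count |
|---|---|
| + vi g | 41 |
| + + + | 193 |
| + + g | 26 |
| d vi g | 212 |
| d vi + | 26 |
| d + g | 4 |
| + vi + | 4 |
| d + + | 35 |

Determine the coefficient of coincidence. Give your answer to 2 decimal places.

The two most frequent reciprocal classes, + + + and d vi g, are the parental types, so the F1 was + + + / d vi g.
The two rarest classes, + vi + and d + g, are the double crossovers. Comparing them with the parentals, only the vi allele has switched, so vi is the middle locus and the order is g – vi – d.
g–vi: (52 + 8)/541 = 0.1109; vi–d: (76 + 8)/541 = 0.1553.
Expected DCO frequency = 0.1109 × 0.1553 ≈ 0.01722; observed = 8/541 ≈ 0.01479.
Coefficient of coincidence = 0.01479/0.01722 ≈ 0.86.

0.86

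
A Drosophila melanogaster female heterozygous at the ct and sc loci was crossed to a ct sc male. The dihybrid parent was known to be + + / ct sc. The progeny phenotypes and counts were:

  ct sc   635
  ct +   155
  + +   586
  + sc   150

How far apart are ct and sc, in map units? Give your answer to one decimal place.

The recombinant classes are + sc and ct +: 150 + 155 = 305.
Recombination frequency = 305/1526 = 0.1999 ≈ 20.0%, i.e. 20.0 map units.

20.0 map units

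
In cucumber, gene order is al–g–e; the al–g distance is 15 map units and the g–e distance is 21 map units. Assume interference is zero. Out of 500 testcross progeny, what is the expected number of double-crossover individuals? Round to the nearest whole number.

Map distances give recombination frequencies of 0.150 and 0.210 for the two intervals.
With no interference, expected double-crossover frequency = 0.150 × 0.210 = 0.03150.
Expected number = 0.03150 × 500 = 15.75 ≈ 16.

16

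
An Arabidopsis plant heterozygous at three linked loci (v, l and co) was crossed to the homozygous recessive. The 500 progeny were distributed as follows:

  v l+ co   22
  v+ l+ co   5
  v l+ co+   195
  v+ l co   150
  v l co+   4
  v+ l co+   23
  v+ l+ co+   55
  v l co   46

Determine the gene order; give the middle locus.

l

The two most frequent reciprocal classes, v+ l co and v l+ co+, are the parental types, so the F1 was v+ l co / v l+ co+.
The two rarest classes, v+ l+ co and v l co+, are the double crossovers. Comparing them with the parentals, only the l allele has switched, so l is the middle locus and the order is co – l – v.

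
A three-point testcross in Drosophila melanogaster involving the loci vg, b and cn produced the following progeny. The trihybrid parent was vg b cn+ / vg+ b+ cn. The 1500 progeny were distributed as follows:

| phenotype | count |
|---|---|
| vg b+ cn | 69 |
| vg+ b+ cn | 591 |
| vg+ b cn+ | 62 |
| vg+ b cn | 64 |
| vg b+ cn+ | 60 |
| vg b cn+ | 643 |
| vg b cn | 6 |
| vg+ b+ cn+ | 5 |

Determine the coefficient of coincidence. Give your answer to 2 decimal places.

The two rarest classes, vg b cn and vg+ b+ cn+, are the double crossovers. Comparing them with the parentals, only the cn allele has switched, so cn is the middle locus and the order is vg – cn – b.
vg–cn: (131 + 11)/1500 = 0.0947; cn–b: (124 + 11)/1500 = 0.0900.
Expected DCO frequency = 0.0947 × 0.0900 ≈ 0.00852; observed = 11/1500 ≈ 0.00733.
Coefficient of coincidence = 0.00733/0.00852 ≈ 0.86.

0.86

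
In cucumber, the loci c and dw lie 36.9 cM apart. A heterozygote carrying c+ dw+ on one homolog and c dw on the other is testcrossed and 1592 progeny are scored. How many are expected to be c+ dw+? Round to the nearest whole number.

A map distance of 36.9 cM corresponds to a recombination frequency of 0.369.
The F1 is c+ dw+ / c dw, so c+ dw+ is a parental gamete class with expected frequency (1 − r)/2 = 0.631/2 = 0.3155.
Expected number = 0.3155 × 1592 = 502.28 ≈ 502.

502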